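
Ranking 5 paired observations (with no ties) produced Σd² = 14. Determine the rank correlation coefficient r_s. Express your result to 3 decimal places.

0.300

ρ = 1 − 6Σd² / [n(n²−1)] = 1 − 6×14 / (5×24)
  = 1 − 84/120 = 1 − 0.7000 ≈ 0.300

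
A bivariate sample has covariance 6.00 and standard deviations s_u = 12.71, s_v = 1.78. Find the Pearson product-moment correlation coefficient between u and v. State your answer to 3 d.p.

0.265

r = Cov(u,v) / (s_u · s_v) = 6.00 / (12.71 × 1.78)
  = 6.00 / 22.6238 ≈ 0.265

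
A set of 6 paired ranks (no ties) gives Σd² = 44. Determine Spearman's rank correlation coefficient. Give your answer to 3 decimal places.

ρ = 1 − 6Σd² / [n(n²−1)] = 1 − 6×44 / (6×35)
  = 1 − 264/210 = 1 − 1.2571 ≈ -0.257

-0.257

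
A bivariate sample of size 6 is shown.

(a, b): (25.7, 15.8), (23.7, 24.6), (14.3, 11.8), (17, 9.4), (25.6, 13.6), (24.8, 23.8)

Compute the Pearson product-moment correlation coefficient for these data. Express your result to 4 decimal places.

0.5952

n = 6, Σa = 131.1, Σb = 99, Σa² = 2986.07, Σb² = 1833.8, Σab = 2256.02
nΣab − ΣaΣb = 13536.12 − 12978.9 = 557.22
nΣa² − (Σa)² = 17916.42 − 17187.21 = 729.21; nΣb² − (Σb)² = 11002.8 − 9801 = 1201.8
r = 557.22 / √(729.21 × 1201.8) = 557.22 / 936.1435 ≈ 0.5952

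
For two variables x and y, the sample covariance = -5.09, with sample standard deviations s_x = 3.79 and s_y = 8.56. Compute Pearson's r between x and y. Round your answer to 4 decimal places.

-0.1569

r = Cov(x,y) / (s_x · s_y) = -5.09 / (3.79 × 8.56)
  = -5.09 / 32.4424 ≈ -0.1569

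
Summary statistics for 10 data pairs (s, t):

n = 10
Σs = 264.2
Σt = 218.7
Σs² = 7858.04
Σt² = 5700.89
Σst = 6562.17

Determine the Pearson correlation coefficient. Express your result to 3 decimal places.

r = (nΣst − ΣsΣt) / √[(nΣs² − (Σs)²)(nΣt² − (Σt)²)]
Numerator: 10×6562.17 − 264.2×218.7 = 7841.16
Denominator: √[(78580.4 − 69801.64)(57008.9 − 47829.69)] = √[8778.76 × 9179.21] = 8976.7523
r = 7841.16 / 8976.7523 ≈ 0.873

0.873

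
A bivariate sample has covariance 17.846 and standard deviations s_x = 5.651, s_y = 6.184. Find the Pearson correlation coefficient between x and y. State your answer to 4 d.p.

0.5107

r = Cov(x,y) / (s_x · s_y) = 17.846 / (5.651 × 6.184)
  = 17.846 / 34.9458 ≈ 0.5107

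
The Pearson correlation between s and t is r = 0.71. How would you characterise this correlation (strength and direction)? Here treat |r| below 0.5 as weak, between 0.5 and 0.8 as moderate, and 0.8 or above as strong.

moderate positive

r = 0.71 > 0 so the relationship is positive.
|r| = 0.71, which falls in the moderate range.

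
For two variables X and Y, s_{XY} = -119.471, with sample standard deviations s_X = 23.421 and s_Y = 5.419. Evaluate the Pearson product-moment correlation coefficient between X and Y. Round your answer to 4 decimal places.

-0.9413

r = Cov(X,Y) / (s_X · s_Y) = -119.471 / (23.421 × 5.419)
  = -119.471 / 126.9184 ≈ -0.9413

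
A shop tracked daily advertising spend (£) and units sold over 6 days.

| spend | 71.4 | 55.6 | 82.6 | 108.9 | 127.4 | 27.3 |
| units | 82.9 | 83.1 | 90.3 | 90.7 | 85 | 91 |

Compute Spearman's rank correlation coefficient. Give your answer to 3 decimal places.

Rank spend: 3, 2, 4, 5, 6, 1
Rank units: 1, 2, 4, 5, 3, 6
d = rank(spend) − rank(units): 2, 0, 0, 0, 3, -5; Σd² = 38
ρ = 1 − 6Σd² / [n(n²−1)] = 1 − 6×38 / (6×35) = 1 − 228/210 ≈ -0.086

-0.086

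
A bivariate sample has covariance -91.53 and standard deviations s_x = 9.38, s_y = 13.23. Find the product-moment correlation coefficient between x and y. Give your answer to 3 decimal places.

-0.738

r = Cov(x,y) / (s_x · s_y) = -91.53 / (9.38 × 13.23)
  = -91.53 / 124.0974 ≈ -0.738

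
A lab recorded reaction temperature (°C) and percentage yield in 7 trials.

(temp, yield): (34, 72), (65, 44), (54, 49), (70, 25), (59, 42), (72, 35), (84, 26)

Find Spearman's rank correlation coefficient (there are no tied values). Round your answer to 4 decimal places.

-0.8571

Rank temp: 1, 4, 2, 5, 3, 6, 7
Rank yield: 7, 5, 6, 1, 4, 3, 2
d = rank(temp) − rank(yield): -6, -1, -4, 4, -1, 3, 5; Σd² = 104
ρ = 1 − 6Σd² / [n(n²−1)] = 1 − 6×104 / (7×48) = 1 − 624/336 ≈ -0.8571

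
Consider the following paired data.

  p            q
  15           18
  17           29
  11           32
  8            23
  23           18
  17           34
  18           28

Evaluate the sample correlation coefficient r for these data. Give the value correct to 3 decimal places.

-0.206

n = 7, Σp = 109, Σq = 182, Σp² = 1841, Σq² = 4982, Σpq = 2795
nΣpq − ΣpΣq = 19565 − 19838 = -273
nΣp² − (Σp)² = 12887 − 11881 = 1006; nΣq² − (Σq)² = 34874 − 33124 = 1750
r = -273 / √(1006 × 1750) = -273 / 1326.8383 ≈ -0.206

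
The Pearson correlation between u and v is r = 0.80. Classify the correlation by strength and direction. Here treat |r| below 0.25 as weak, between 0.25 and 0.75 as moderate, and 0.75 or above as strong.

strong positive

r = 0.80 > 0 so the relationship is positive.
|r| = 0.80, which falls in the strong range.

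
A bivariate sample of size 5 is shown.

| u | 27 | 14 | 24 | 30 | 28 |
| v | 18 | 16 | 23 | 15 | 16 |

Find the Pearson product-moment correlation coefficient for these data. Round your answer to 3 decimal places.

n = 5, Σu = 123, Σv = 88, Σu² = 3185, Σv² = 1590, Σuv = 2160
nΣuv − ΣuΣv = 10800 − 10824 = -24
nΣu² − (Σu)² = 15925 − 15129 = 796; nΣv² − (Σv)² = 7950 − 7744 = 206
r = -24 / √(796 × 206) = -24 / 404.9395 ≈ -0.059

-0.059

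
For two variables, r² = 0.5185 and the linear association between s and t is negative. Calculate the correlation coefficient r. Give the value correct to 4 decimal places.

-0.7201

|r| = √0.5185 = 0.7201
The association is negative, so r = −0.7201.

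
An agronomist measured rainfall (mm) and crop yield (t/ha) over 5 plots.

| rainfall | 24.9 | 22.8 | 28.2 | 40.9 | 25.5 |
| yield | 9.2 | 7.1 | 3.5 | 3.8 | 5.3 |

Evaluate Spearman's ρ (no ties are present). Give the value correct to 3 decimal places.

-0.800

Rank rainfall: 2, 1, 4, 5, 3
Rank yield: 5, 4, 1, 2, 3
d = rank(rainfall) − rank(yield): -3, -3, 3, 3, 0; Σd² = 36
ρ = 1 − 6Σd² / [n(n²−1)] = 1 − 6×36 / (5×24) = 1 − 216/120 ≈ -0.800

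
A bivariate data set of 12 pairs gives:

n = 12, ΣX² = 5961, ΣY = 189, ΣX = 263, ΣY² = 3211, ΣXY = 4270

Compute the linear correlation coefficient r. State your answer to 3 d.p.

0.595

r = (nΣXY − ΣXΣY) / √[(nΣX² − (ΣX)²)(nΣY² − (ΣY)²)]
Numerator: 12×4270 − 263×189 = 1533
Denominator: √[(71532 − 69169)(38532 − 35721)] = √[2363 × 2811] = 2577.2840
r = 1533 / 2577.2840 ≈ 0.595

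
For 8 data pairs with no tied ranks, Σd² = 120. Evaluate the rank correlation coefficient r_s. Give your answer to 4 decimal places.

ρ = 1 − 6Σd² / [n(n²−1)] = 1 − 6×120 / (8×63)
  = 1 − 720/504 = 1 − 1.42857 ≈ -0.4286

-0.4286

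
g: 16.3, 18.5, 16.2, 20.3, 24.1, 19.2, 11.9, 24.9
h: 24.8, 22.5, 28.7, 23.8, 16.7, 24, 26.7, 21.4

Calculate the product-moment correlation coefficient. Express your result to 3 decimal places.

-0.804

n = 8, Σg = 151.4, Σh = 188.6, Σg² = 2993.54, Σh² = 4537.16, Σgh = 3482.43
nΣgh − ΣgΣh = 27859.44 − 28554.04 = -694.6
nΣg² − (Σg)² = 23948.32 − 22921.96 = 1026.36; nΣh² − (Σh)² = 36297.28 − 35569.96 = 727.32
r = -694.6 / √(1026.36 × 727.32) = -694.6 / 863.9978 ≈ -0.804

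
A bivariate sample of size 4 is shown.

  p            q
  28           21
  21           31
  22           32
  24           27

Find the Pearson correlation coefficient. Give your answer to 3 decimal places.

n = 4, Σp = 95, Σq = 111, Σp² = 2285, Σq² = 3155, Σpq = 2591
nΣpq − ΣpΣq = 10364 − 10545 = -181
nΣp² − (Σp)² = 9140 − 9025 = 115; nΣq² − (Σq)² = 12620 − 12321 = 299
r = -181 / √(115 × 299) = -181 / 185.4319 ≈ -0.976

-0.976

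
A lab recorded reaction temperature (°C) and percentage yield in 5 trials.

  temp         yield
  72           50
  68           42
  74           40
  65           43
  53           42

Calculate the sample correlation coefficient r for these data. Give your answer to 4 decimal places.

0.2217

n = 5, Σx = 332, Σy = 217, Σx² = 22318, Σy² = 9477, Σxy = 14437
nΣxy − ΣxΣy = 72185 − 72044 = 141
nΣx² − (Σx)² = 111590 − 110224 = 1366; nΣy² − (Σy)² = 47385 − 47089 = 296
r = 141 / √(1366 × 296) = 141 / 635.8742 ≈ 0.2217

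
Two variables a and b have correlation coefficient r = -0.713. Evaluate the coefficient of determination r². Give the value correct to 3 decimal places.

r² = (-0.713)² = 0.508

0.508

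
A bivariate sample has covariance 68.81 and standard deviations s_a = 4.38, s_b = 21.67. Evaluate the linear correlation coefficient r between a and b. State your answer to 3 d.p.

r = Cov(a,b) / (s_a · s_b) = 68.81 / (4.38 × 21.67)
  = 68.81 / 94.9146 ≈ 0.725

0.725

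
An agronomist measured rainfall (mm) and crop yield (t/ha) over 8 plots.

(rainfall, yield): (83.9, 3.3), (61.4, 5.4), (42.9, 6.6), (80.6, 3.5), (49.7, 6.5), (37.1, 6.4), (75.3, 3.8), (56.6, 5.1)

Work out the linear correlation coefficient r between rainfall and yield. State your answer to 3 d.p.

-0.968

n = 8, Σx = 487.5, Σy = 40.6, Σx² = 31866.09, Σy² = 219.52, Σxy = 2308.96
nΣxy − ΣxΣy = 18471.68 − 19792.5 = -1320.82
nΣx² − (Σx)² = 254928.72 − 237656.25 = 17272.47; nΣy² − (Σy)² = 1756.16 − 1648.36 = 107.8
r = -1320.82 / √(17272.47 × 107.8) = -1320.82 / 1364.5410 ≈ -0.968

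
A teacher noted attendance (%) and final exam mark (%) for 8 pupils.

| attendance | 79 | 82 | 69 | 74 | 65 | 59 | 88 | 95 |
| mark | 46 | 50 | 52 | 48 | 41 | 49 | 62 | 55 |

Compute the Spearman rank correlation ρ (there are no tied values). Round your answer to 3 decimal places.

0.619

Rank attendance: 5, 6, 3, 4, 2, 1, 7, 8
Rank mark: 2, 5, 6, 3, 1, 4, 8, 7
d = rank(attendance) − rank(mark): 3, 1, -3, 1, 1, -3, -1, 1; Σd² = 32
ρ = 1 − 6Σd² / [n(n²−1)] = 1 − 6×32 / (8×63) = 1 − 192/504 ≈ 0.619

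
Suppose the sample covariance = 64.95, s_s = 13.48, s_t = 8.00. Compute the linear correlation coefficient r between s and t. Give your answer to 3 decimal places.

r = Cov(s,t) / (s_s · s_t) = 64.95 / (13.48 × 8.00)
  = 64.95 / 107.8400 ≈ 0.602

0.602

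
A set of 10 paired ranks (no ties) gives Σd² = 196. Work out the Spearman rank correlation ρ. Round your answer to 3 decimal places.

-0.188

ρ = 1 − 6Σd² / [n(n²−1)] = 1 − 6×196 / (10×99)
  = 1 − 1176/990 = 1 − 1.1879 ≈ -0.188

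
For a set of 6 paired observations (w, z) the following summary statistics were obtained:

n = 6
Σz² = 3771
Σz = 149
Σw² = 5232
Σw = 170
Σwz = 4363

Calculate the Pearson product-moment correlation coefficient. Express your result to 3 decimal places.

r = (nΣwz − ΣwΣz) / √[(nΣw² − (Σw)²)(nΣz² − (Σz)²)]
Numerator: 6×4363 − 170×149 = 848
Denominator: √[(31392 − 28900)(22626 − 22201)] = √[2492 × 425] = 1029.1258
r = 848 / 1029.1258 ≈ 0.824

0.824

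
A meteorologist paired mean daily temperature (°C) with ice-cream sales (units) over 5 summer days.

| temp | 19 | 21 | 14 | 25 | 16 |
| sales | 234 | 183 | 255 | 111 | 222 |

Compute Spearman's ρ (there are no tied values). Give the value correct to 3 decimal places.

-0.900

Rank temp: 3, 4, 1, 5, 2
Rank sales: 4, 2, 5, 1, 3
d = rank(temp) − rank(sales): -1, 2, -4, 4, -1; Σd² = 38
ρ = 1 − 6Σd² / [n(n²−1)] = 1 − 6×38 / (5×24) = 1 − 228/120 ≈ -0.900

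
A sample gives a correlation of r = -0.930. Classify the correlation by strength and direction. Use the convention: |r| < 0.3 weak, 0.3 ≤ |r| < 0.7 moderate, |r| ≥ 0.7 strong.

strong negative

r = -0.930 < 0 so the relationship is negative.
|r| = 0.930, which falls in the strong range.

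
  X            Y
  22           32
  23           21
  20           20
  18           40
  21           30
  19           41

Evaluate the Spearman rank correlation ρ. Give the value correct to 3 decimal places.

Rank X: 5, 6, 3, 1, 4, 2
Rank Y: 4, 2, 1, 5, 3, 6
d = rank(X) − rank(Y): 1, 4, 2, -4, 1, -4; Σd² = 54
ρ = 1 − 6Σd² / [n(n²−1)] = 1 − 6×54 / (6×35) = 1 − 324/210 ≈ -0.543

-0.543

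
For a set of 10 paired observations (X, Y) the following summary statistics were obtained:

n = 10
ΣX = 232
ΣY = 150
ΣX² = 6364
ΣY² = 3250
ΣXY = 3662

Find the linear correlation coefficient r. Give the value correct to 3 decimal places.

r = (nΣXY − ΣXΣY) / √[(nΣX² − (ΣX)²)(nΣY² − (ΣY)²)]
Numerator: 10×3662 − 232×150 = 1820
Denominator: √[(63640 − 53824)(32500 − 22500)] = √[9816 × 10000] = 9907.5729
r = 1820 / 9907.5729 ≈ 0.184

0.184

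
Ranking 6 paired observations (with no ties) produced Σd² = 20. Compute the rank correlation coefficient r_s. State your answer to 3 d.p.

ρ = 1 − 6Σd² / [n(n²−1)] = 1 − 6×20 / (6×35)
  = 1 − 120/210 = 1 − 0.5714 ≈ 0.429

0.429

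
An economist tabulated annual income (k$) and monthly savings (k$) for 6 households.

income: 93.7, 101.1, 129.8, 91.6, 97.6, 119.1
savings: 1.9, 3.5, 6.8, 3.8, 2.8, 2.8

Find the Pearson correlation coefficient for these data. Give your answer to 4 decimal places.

n = 6, Σx = 632.9, Σy = 21.6, Σx² = 67950.07, Σy² = 92.22, Σxy = 2369.36
nΣxy − ΣxΣy = 14216.16 − 13670.64 = 545.52
nΣx² − (Σx)² = 407700.42 − 400562.41 = 7138.01; nΣy² − (Σy)² = 553.32 − 466.56 = 86.76
r = 545.52 / √(7138.01 × 86.76) = 545.52 / 786.9522 ≈ 0.6932

0.6932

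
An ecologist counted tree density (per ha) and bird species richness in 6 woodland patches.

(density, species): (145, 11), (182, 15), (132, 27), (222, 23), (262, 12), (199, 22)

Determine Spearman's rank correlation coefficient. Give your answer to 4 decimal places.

Rank density: 2, 3, 1, 5, 6, 4
Rank species: 1, 3, 6, 5, 2, 4
d = rank(density) − rank(species): 1, 0, -5, 0, 4, 0; Σd² = 42
ρ = 1 − 6Σd² / [n(n²−1)] = 1 − 6×42 / (6×35) = 1 − 252/210 ≈ -0.2000

-0.2000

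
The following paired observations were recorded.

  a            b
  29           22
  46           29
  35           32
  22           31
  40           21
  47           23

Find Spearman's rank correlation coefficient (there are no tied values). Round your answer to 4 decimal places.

-0.2571

Rank a: 2, 5, 3, 1, 4, 6
Rank b: 2, 4, 6, 5, 1, 3
d = rank(a) − rank(b): 0, 1, -3, -4, 3, 3; Σd² = 44
ρ = 1 − 6Σd² / [n(n²−1)] = 1 − 6×44 / (6×35) = 1 − 264/210 ≈ -0.2571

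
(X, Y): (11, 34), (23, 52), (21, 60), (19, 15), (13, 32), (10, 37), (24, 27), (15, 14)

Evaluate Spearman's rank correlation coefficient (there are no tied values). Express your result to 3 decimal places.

Rank X: 2, 7, 6, 5, 3, 1, 8, 4
Rank Y: 5, 7, 8, 2, 4, 6, 3, 1
d = rank(X) − rank(Y): -3, 0, -2, 3, -1, -5, 5, 3; Σd² = 82
ρ = 1 − 6Σd² / [n(n²−1)] = 1 − 6×82 / (8×63) = 1 − 492/504 ≈ 0.024

0.024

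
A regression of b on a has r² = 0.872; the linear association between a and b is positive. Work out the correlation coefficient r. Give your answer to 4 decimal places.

|r| = √0.872 = 0.9338
The association is positive, so r = 0.9338.

0.9338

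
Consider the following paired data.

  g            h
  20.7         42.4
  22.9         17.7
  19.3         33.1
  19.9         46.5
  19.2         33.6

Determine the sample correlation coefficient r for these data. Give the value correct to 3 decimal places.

-0.638

n = 5, Σg = 102, Σh = 173.3, Σg² = 2090.04, Σh² = 6497.87, Σgh = 3492.31
nΣgh − ΣgΣh = 17461.55 − 17676.6 = -215.05
nΣg² − (Σg)² = 10450.2 − 10404 = 46.2; nΣh² − (Σh)² = 32489.35 − 30032.89 = 2456.46
r = -215.05 / √(46.2 × 2456.46) = -215.05 / 336.8805 ≈ -0.638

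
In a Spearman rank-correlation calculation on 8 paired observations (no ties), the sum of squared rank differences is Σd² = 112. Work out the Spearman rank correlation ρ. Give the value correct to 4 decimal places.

-0.3333

ρ = 1 − 6Σd² / [n(n²−1)] = 1 − 6×112 / (8×63)
  = 1 − 672/504 = 1 − 1.33333 ≈ -0.3333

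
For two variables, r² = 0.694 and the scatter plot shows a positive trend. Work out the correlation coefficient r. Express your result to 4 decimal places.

|r| = √0.694 = 0.8331
The association is positive, so r = 0.8331.

0.8331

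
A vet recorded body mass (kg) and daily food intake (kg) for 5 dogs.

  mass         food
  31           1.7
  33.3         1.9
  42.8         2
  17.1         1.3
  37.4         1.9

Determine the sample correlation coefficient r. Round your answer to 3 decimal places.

n = 5, Σx = 161.6, Σy = 8.8, Σx² = 5592.9, Σy² = 15.8, Σxy = 294.86
nΣxy − ΣxΣy = 1474.3 − 1422.08 = 52.22
nΣx² − (Σx)² = 27964.5 − 26114.56 = 1849.94; nΣy² − (Σy)² = 79 − 77.44 = 1.56
r = 52.22 / √(1849.94 × 1.56) = 52.22 / 53.7206 ≈ 0.972

0.972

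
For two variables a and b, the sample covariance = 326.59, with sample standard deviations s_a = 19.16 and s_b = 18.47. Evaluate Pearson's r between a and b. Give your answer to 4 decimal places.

0.9229

r = Cov(a,b) / (s_a · s_b) = 326.59 / (19.16 × 18.47)
  = 326.59 / 353.8852 ≈ 0.9229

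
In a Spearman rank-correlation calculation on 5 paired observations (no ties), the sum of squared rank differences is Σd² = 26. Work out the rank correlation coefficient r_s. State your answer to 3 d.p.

-0.300

ρ = 1 − 6Σd² / [n(n²−1)] = 1 − 6×26 / (5×24)
  = 1 − 156/120 = 1 − 1.3000 ≈ -0.300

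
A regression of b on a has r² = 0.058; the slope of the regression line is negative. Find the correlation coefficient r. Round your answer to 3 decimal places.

|r| = √0.058 = 0.241
The association is negative, so r = −0.241.

-0.241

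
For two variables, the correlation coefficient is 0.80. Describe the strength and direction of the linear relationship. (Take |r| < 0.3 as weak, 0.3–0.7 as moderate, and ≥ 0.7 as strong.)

r = 0.80 > 0 so the relationship is positive.
|r| = 0.80, which falls in the strong range.

strong positive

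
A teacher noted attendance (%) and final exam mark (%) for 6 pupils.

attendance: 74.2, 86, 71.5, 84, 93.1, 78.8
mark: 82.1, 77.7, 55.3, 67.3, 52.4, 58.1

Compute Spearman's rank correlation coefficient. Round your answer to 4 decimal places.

-0.2000

Rank attendance: 2, 5, 1, 4, 6, 3
Rank mark: 6, 5, 2, 4, 1, 3
d = rank(attendance) − rank(mark): -4, 0, -1, 0, 5, 0; Σd² = 42
ρ = 1 − 6Σd² / [n(n²−1)] = 1 − 6×42 / (6×35) = 1 − 252/210 ≈ -0.2000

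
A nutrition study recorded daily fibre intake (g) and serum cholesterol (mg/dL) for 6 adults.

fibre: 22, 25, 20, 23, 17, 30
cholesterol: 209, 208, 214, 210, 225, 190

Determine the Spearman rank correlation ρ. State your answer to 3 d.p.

Rank fibre: 3, 5, 2, 4, 1, 6
Rank cholesterol: 3, 2, 5, 4, 6, 1
d = rank(fibre) − rank(cholesterol): 0, 3, -3, 0, -5, 5; Σd² = 68
ρ = 1 − 6Σd² / [n(n²−1)] = 1 − 6×68 / (6×35) = 1 − 408/210 ≈ -0.943

-0.943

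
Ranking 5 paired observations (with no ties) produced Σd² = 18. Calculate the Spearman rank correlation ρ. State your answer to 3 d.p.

0.100

ρ = 1 − 6Σd² / [n(n²−1)] = 1 − 6×18 / (5×24)
  = 1 − 108/120 = 1 − 0.9000 ≈ 0.100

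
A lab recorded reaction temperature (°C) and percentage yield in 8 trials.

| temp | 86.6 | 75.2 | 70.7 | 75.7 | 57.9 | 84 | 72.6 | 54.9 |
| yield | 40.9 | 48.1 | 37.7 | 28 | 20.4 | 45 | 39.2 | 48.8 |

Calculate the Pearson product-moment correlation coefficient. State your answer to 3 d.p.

0.240

n = 8, Σx = 577.6, Σy = 308.1, Σx² = 42576.76, Σy² = 12550.95, Σxy = 22430.25
nΣxy − ΣxΣy = 179442 − 177958.56 = 1483.44
nΣx² − (Σx)² = 340614.08 − 333621.76 = 6992.32; nΣy² − (Σy)² = 100407.6 − 94925.61 = 5481.99
r = 1483.44 / √(6992.32 × 5481.99) = 1483.44 / 6191.2703 ≈ 0.240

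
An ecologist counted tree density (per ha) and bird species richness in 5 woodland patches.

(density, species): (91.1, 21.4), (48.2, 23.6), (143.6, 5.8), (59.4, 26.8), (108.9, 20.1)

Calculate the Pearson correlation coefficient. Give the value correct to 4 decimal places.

n = 5, Σx = 451.2, Σy = 97.7, Σx² = 46630.98, Σy² = 2170.81, Σxy = 7700.75
nΣxy − ΣxΣy = 38503.75 − 44082.24 = -5578.49
nΣx² − (Σx)² = 233154.9 − 203581.44 = 29573.46; nΣy² − (Σy)² = 10854.05 − 9545.29 = 1308.76
r = -5578.49 / √(29573.46 × 1308.76) = -5578.49 / 6221.2990 ≈ -0.8967

-0.8967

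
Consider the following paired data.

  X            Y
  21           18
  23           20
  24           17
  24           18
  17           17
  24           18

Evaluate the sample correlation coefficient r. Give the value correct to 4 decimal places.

0.3276

n = 6, ΣX = 133, ΣY = 108, ΣX² = 2987, ΣY² = 1950, ΣXY = 2399
nΣXY − ΣXΣY = 14394 − 14364 = 30
nΣX² − (ΣX)² = 17922 − 17689 = 233; nΣY² − (ΣY)² = 11700 − 11664 = 36
r = 30 / √(233 × 36) = 30 / 91.5860 ≈ 0.3276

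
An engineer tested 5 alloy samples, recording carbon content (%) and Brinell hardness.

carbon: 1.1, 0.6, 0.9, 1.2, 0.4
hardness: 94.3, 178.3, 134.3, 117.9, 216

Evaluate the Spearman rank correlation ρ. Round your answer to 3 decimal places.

Rank carbon: 4, 2, 3, 5, 1
Rank hardness: 1, 4, 3, 2, 5
d = rank(carbon) − rank(hardness): 3, -2, 0, 3, -4; Σd² = 38
ρ = 1 − 6Σd² / [n(n²−1)] = 1 − 6×38 / (5×24) = 1 − 228/120 ≈ -0.900

-0.900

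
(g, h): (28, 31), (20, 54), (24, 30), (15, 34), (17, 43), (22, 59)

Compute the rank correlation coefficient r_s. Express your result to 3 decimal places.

Rank g: 6, 3, 5, 1, 2, 4
Rank h: 2, 5, 1, 3, 4, 6
d = rank(g) − rank(h): 4, -2, 4, -2, -2, -2; Σd² = 48
ρ = 1 − 6Σd² / [n(n²−1)] = 1 − 6×48 / (6×35) = 1 − 288/210 ≈ -0.371

-0.371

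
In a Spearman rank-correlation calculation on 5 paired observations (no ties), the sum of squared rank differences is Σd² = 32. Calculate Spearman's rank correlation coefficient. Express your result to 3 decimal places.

-0.600

ρ = 1 − 6Σd² / [n(n²−1)] = 1 − 6×32 / (5×24)
  = 1 − 192/120 = 1 − 1.6000 ≈ -0.600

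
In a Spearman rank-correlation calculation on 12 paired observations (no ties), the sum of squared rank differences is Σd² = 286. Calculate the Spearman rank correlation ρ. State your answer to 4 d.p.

0.0000

ρ = 1 − 6Σd² / [n(n²−1)] = 1 − 6×286 / (12×143)
  = 1 − 1716/1716 = 1 − 1.00000 ≈ 0.0000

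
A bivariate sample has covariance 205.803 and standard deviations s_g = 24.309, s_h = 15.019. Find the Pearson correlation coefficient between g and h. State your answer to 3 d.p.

0.564

r = Cov(g,h) / (s_g · s_h) = 205.803 / (24.309 × 15.019)
  = 205.803 / 365.0969 ≈ 0.564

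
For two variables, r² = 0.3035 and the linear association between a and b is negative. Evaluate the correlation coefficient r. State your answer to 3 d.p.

-0.551

|r| = √0.3035 = 0.551
The association is negative, so r = −0.551.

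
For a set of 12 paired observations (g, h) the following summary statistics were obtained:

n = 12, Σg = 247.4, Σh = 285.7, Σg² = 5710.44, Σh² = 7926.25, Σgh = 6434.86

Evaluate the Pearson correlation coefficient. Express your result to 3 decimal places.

r = (nΣgh − ΣgΣh) / √[(nΣg² − (Σg)²)(nΣh² − (Σh)²)]
Numerator: 12×6434.86 − 247.4×285.7 = 6536.14
Denominator: √[(68525.28 − 61206.76)(95115 − 81624.49)] = √[7318.52 × 13490.51] = 9936.3256
r = 6536.14 / 9936.3256 ≈ 0.658

0.658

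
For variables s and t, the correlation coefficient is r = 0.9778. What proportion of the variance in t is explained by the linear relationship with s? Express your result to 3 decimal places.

0.956

r² = (0.9778)² = 0.956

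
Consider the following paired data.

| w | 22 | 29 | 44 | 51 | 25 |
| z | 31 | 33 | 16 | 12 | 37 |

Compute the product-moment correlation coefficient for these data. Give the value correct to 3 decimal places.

n = 5, Σw = 171, Σz = 129, Σw² = 6487, Σz² = 3819, Σwz = 3880
nΣwz − ΣwΣz = 19400 − 22059 = -2659
nΣw² − (Σw)² = 32435 − 29241 = 3194; nΣz² − (Σz)² = 19095 − 16641 = 2454
r = -2659 / √(3194 × 2454) = -2659 / 2799.6564 ≈ -0.950

-0.950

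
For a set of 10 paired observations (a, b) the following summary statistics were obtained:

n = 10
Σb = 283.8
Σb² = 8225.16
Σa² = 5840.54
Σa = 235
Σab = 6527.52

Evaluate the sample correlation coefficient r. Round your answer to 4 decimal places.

r = (nΣab − ΣaΣb) / √[(nΣa² − (Σa)²)(nΣb² − (Σb)²)]
Numerator: 10×6527.52 − 235×283.8 = -1417.8
Denominator: √[(58405.4 − 55225)(82251.6 − 80542.44)] = √[3180.4 × 1709.16] = 2331.4829
r = -1417.8 / 2331.4829 ≈ -0.6081

-0.6081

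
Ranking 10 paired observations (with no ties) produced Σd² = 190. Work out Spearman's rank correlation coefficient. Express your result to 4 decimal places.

-0.1515

ρ = 1 − 6Σd² / [n(n²−1)] = 1 − 6×190 / (10×99)
  = 1 − 1140/990 = 1 − 1.15152 ≈ -0.1515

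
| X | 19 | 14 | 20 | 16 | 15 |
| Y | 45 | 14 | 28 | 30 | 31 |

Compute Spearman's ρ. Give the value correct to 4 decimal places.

0.3000

Rank X: 4, 1, 5, 3, 2
Rank Y: 5, 1, 2, 3, 4
d = rank(X) − rank(Y): -1, 0, 3, 0, -2; Σd² = 14
ρ = 1 − 6Σd² / [n(n²−1)] = 1 − 6×14 / (5×24) = 1 − 84/120 ≈ 0.3000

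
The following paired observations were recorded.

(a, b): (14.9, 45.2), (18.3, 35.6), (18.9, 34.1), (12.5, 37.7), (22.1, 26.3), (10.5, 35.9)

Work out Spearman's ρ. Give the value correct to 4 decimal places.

-0.7714

Rank a: 3, 4, 5, 2, 6, 1
Rank b: 6, 3, 2, 5, 1, 4
d = rank(a) − rank(b): -3, 1, 3, -3, 5, -3; Σd² = 62
ρ = 1 − 6Σd² / [n(n²−1)] = 1 − 6×62 / (6×35) = 1 − 372/210 ≈ -0.7714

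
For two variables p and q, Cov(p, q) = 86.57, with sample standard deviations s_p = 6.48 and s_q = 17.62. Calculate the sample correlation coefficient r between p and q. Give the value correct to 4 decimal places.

r = Cov(p,q) / (s_p · s_q) = 86.57 / (6.48 × 17.62)
  = 86.57 / 114.1776 ≈ 0.7582

0.7582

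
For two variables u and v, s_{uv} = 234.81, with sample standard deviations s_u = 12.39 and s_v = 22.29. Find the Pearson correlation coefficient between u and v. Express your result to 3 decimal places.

r = Cov(u,v) / (s_u · s_v) = 234.81 / (12.39 × 22.29)
  = 234.81 / 276.1731 ≈ 0.850

0.850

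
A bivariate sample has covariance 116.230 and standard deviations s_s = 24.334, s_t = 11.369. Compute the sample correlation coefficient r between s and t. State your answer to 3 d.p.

r = Cov(s,t) / (s_s · s_t) = 116.230 / (24.334 × 11.369)
  = 116.230 / 276.6532 ≈ 0.420

0.420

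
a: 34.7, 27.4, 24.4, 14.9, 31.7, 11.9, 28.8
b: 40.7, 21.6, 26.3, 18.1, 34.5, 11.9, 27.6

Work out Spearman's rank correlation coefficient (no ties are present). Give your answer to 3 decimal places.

Rank a: 7, 4, 3, 2, 6, 1, 5
Rank b: 7, 3, 4, 2, 6, 1, 5
d = rank(a) − rank(b): 0, 1, -1, 0, 0, 0, 0; Σd² = 2
ρ = 1 − 6Σd² / [n(n²−1)] = 1 − 6×2 / (7×48) = 1 − 12/336 ≈ 0.964

0.964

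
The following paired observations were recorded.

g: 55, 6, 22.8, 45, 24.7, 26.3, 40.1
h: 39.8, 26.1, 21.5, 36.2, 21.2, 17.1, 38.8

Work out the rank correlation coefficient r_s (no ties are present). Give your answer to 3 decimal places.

Rank g: 7, 1, 2, 6, 3, 4, 5
Rank h: 7, 4, 3, 5, 2, 1, 6
d = rank(g) − rank(h): 0, -3, -1, 1, 1, 3, -1; Σd² = 22
ρ = 1 − 6Σd² / [n(n²−1)] = 1 − 6×22 / (7×48) = 1 − 132/336 ≈ 0.607

0.607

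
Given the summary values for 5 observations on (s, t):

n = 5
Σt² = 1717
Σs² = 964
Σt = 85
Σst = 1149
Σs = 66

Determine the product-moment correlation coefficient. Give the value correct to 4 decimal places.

0.1699

r = (nΣst − ΣsΣt) / √[(nΣs² − (Σs)²)(nΣt² − (Σt)²)]
Numerator: 5×1149 − 66×85 = 135
Denominator: √[(4820 − 4356)(8585 − 7225)] = √[464 × 1360] = 794.3803
r = 135 / 794.3803 ≈ 0.1699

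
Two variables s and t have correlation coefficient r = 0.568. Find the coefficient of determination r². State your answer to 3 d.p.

0.323

r² = (0.568)² = 0.323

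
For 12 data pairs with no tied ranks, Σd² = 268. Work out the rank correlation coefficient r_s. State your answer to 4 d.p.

ρ = 1 − 6Σd² / [n(n²−1)] = 1 − 6×268 / (12×143)
  = 1 − 1608/1716 = 1 − 0.93706 ≈ 0.0629

0.0629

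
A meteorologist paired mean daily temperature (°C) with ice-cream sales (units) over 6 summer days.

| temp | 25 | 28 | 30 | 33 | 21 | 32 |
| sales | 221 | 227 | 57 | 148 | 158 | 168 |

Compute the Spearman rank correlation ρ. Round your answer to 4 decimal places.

-0.3714

Rank temp: 2, 3, 4, 6, 1, 5
Rank sales: 5, 6, 1, 2, 3, 4
d = rank(temp) − rank(sales): -3, -3, 3, 4, -2, 1; Σd² = 48
ρ = 1 − 6Σd² / [n(n²−1)] = 1 − 6×48 / (6×35) = 1 − 288/210 ≈ -0.3714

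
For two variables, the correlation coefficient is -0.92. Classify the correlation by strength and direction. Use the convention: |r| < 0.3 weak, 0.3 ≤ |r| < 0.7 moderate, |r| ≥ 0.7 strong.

r = -0.92 < 0 so the relationship is negative.
|r| = 0.92, which falls in the strong range.

strong negative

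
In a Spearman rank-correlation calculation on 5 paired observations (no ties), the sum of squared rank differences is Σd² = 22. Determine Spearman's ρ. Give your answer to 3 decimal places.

-0.100

ρ = 1 − 6Σd² / [n(n²−1)] = 1 − 6×22 / (5×24)
  = 1 − 132/120 = 1 − 1.1000 ≈ -0.100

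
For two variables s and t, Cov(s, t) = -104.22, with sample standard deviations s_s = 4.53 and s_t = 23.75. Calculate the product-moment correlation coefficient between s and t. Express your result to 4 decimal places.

r = Cov(s,t) / (s_s · s_t) = -104.22 / (4.53 × 23.75)
  = -104.22 / 107.5875 ≈ -0.9687

-0.9687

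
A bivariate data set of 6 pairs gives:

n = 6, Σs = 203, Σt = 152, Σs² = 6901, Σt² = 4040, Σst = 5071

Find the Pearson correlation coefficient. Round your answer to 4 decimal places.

r = (nΣst − ΣsΣt) / √[(nΣs² − (Σs)²)(nΣt² − (Σt)²)]
Numerator: 6×5071 − 203×152 = -430
Denominator: √[(41406 − 41209)(24240 − 23104)] = √[197 × 1136] = 473.0666
r = -430 / 473.0666 ≈ -0.9090

-0.9090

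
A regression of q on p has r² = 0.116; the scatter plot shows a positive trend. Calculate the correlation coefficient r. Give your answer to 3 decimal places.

|r| = √0.116 = 0.341
The association is positive, so r = 0.341.

0.341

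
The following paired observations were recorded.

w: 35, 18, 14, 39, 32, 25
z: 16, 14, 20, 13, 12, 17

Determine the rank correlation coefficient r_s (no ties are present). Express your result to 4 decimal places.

Rank w: 5, 2, 1, 6, 4, 3
Rank z: 4, 3, 6, 2, 1, 5
d = rank(w) − rank(z): 1, -1, -5, 4, 3, -2; Σd² = 56
ρ = 1 − 6Σd² / [n(n²−1)] = 1 − 6×56 / (6×35) = 1 − 336/210 ≈ -0.6000

-0.6000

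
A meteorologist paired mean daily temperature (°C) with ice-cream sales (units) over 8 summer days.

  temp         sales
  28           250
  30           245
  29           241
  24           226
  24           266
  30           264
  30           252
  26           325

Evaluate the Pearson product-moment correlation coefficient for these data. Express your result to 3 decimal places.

-0.146

n = 8, Σx = 221, Σy = 2069, Σx² = 6153, Σy² = 541263, Σxy = 57077
nΣxy − ΣxΣy = 456616 − 457249 = -633
nΣx² − (Σx)² = 49224 − 48841 = 383; nΣy² − (Σy)² = 4330104 − 4280761 = 49343
r = -633 / √(383 × 49343) = -633 / 4347.2254 ≈ -0.146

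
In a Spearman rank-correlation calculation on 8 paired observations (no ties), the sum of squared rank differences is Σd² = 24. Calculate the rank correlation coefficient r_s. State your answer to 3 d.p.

0.714

ρ = 1 − 6Σd² / [n(n²−1)] = 1 − 6×24 / (8×63)
  = 1 − 144/504 = 1 − 0.2857 ≈ 0.714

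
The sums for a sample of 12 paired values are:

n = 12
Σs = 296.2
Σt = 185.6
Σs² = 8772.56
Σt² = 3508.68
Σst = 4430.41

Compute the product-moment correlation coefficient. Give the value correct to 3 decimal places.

r = (nΣst − ΣsΣt) / √[(nΣs² − (Σs)²)(nΣt² − (Σt)²)]
Numerator: 12×4430.41 − 296.2×185.6 = -1809.8
Denominator: √[(105270.72 − 87734.44)(42104.16 − 34447.36)] = √[17536.28 × 7656.8] = 11587.5704
r = -1809.8 / 11587.5704 ≈ -0.156

-0.156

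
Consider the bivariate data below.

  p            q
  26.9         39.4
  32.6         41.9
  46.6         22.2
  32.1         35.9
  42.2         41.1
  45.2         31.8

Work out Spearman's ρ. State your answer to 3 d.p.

-0.543

Rank p: 1, 3, 6, 2, 4, 5
Rank q: 4, 6, 1, 3, 5, 2
d = rank(p) − rank(q): -3, -3, 5, -1, -1, 3; Σd² = 54
ρ = 1 − 6Σd² / [n(n²−1)] = 1 − 6×54 / (6×35) = 1 − 324/210 ≈ -0.543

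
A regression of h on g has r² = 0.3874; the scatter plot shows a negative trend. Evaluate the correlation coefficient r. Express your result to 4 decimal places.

|r| = √0.3874 = 0.6224
The association is negative, so r = −0.6224.

-0.6224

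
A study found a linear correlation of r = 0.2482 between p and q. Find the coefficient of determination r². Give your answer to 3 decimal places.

0.062

r² = (0.2482)² = 0.062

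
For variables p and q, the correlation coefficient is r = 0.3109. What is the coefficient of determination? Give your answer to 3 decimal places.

0.097

r² = (0.3109)² = 0.097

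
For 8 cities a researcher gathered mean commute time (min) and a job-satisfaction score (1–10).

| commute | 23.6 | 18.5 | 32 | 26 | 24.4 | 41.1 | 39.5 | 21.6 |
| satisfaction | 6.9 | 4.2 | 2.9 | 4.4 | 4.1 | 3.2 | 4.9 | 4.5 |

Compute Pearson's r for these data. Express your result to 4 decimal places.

-0.3470

n = 8, Σx = 226.7, Σy = 35.1, Σx² = 6910.59, Σy² = 164.33, Σxy = 970.05
nΣxy − ΣxΣy = 7760.4 − 7957.17 = -196.77
nΣx² − (Σx)² = 55284.72 − 51392.89 = 3891.83; nΣy² − (Σy)² = 1314.64 − 1232.01 = 82.63
r = -196.77 / √(3891.83 × 82.63) = -196.77 / 567.0819 ≈ -0.3470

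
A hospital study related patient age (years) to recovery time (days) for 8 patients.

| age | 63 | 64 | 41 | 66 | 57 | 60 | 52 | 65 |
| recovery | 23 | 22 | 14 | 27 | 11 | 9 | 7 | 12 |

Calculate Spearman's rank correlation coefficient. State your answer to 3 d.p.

Rank age: 5, 6, 1, 8, 3, 4, 2, 7
Rank recovery: 7, 6, 5, 8, 3, 2, 1, 4
d = rank(age) − rank(recovery): -2, 0, -4, 0, 0, 2, 1, 3; Σd² = 34
ρ = 1 − 6Σd² / [n(n²−1)] = 1 − 6×34 / (8×63) = 1 − 204/504 ≈ 0.595

0.595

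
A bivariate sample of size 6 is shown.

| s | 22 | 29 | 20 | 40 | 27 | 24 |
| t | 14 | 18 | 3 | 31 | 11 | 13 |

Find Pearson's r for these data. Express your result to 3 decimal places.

0.931

n = 6, Σs = 162, Σt = 90, Σs² = 4630, Σt² = 1780, Σst = 2739
nΣst − ΣsΣt = 16434 − 14580 = 1854
nΣs² − (Σs)² = 27780 − 26244 = 1536; nΣt² − (Σt)² = 10680 − 8100 = 2580
r = 1854 / √(1536 × 2580) = 1854 / 1990.6984 ≈ 0.931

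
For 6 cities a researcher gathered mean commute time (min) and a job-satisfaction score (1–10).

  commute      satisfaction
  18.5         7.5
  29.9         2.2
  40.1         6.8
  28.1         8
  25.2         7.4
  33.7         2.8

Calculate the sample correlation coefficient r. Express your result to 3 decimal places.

-0.338

n = 6, Σx = 175.5, Σy = 34.7, Σx² = 5404.61, Σy² = 233.93, Σxy = 982.85
nΣxy − ΣxΣy = 5897.1 − 6089.85 = -192.75
nΣx² − (Σx)² = 32427.66 − 30800.25 = 1627.41; nΣy² − (Σy)² = 1403.58 − 1204.09 = 199.49
r = -192.75 / √(1627.41 × 199.49) = -192.75 / 569.7824 ≈ -0.338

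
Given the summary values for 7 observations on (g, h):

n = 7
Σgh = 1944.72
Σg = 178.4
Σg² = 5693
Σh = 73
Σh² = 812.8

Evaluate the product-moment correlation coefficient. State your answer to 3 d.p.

r = (nΣgh − ΣgΣh) / √[(nΣg² − (Σg)²)(nΣh² − (Σh)²)]
Numerator: 7×1944.72 − 178.4×73 = 589.84
Denominator: √[(39851 − 31826.56)(5689.6 − 5329)] = √[8024.44 × 360.6] = 1701.0623
r = 589.84 / 1701.0623 ≈ 0.347

0.347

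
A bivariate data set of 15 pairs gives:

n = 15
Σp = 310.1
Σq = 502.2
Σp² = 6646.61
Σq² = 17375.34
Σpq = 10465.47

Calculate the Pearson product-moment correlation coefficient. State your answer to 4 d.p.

r = (nΣpq − ΣpΣq) / √[(nΣp² − (Σp)²)(nΣq² − (Σq)²)]
Numerator: 15×10465.47 − 310.1×502.2 = 1249.83
Denominator: √[(99699.15 − 96162.01)(260630.1 − 252204.84)] = √[3537.14 × 8425.26] = 5459.0589
r = 1249.83 / 5459.0589 ≈ 0.2289

0.2289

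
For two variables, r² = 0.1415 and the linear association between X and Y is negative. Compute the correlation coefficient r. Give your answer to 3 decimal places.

|r| = √0.1415 = 0.376
The association is negative, so r = −0.376.

-0.376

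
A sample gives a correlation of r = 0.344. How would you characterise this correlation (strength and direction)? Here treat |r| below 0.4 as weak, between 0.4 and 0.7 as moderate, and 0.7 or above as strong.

r = 0.344 > 0 so the relationship is positive.
|r| = 0.344, which falls in the weak range.

weak positive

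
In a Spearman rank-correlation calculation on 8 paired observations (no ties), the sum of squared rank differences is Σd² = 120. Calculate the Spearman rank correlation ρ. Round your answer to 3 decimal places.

ρ = 1 − 6Σd² / [n(n²−1)] = 1 − 6×120 / (8×63)
  = 1 − 720/504 = 1 − 1.4286 ≈ -0.429

-0.429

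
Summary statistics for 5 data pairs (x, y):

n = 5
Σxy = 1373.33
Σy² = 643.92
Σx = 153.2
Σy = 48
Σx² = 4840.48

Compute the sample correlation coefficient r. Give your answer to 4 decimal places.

-0.5947

r = (nΣxy − ΣxΣy) / √[(nΣx² − (Σx)²)(nΣy² − (Σy)²)]
Numerator: 5×1373.33 − 153.2×48 = -486.95
Denominator: √[(24202.4 − 23470.24)(3219.6 − 2304)] = √[732.16 × 915.6] = 818.7586
r = -486.95 / 818.7586 ≈ -0.5947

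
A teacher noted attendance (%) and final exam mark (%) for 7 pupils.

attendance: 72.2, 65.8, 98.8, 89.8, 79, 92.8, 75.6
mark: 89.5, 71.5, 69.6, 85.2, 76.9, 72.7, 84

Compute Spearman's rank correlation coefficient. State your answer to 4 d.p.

Rank attendance: 2, 1, 7, 5, 4, 6, 3
Rank mark: 7, 2, 1, 6, 4, 3, 5
d = rank(attendance) − rank(mark): -5, -1, 6, -1, 0, 3, -2; Σd² = 76
ρ = 1 − 6Σd² / [n(n²−1)] = 1 − 6×76 / (7×48) = 1 − 456/336 ≈ -0.3571

-0.3571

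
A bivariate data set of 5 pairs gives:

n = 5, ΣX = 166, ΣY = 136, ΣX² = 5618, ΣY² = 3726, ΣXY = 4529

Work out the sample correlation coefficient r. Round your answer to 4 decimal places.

r = (nΣXY − ΣXΣY) / √[(nΣX² − (ΣX)²)(nΣY² − (ΣY)²)]
Numerator: 5×4529 − 166×136 = 69
Denominator: √[(28090 − 27556)(18630 − 18496)] = √[534 × 134] = 267.4995
r = 69 / 267.4995 ≈ 0.2579

0.2579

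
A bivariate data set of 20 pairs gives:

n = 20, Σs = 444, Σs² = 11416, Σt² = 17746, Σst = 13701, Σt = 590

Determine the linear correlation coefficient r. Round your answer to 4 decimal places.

0.8270

r = (nΣst − ΣsΣt) / √[(nΣs² − (Σs)²)(nΣt² − (Σt)²)]
Numerator: 20×13701 − 444×590 = 12060
Denominator: √[(228320 − 197136)(354920 − 348100)] = √[31184 × 6820] = 14583.3768
r = 12060 / 14583.3768 ≈ 0.8270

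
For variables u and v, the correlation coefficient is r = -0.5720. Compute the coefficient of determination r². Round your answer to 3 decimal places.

r² = (-0.5720)² = 0.327

0.327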